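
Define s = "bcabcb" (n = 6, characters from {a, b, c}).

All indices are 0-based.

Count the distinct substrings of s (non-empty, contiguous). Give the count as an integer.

17

rank→(start, suffix):
  0 → (2, 'abcb')
  1 → (5, 'b')
  2 → (0, 'bcabcb')
  3 → (3, 'bcb')
  4 → (1, 'cabcb')
  5 → (4, 'cb')

SA = [2, 5, 0, 3, 1, 4]
[i] adj suffixes → lcp
  [1] 2/5 → 0 ('')
  [2] 5/0 → 1 ('b')
  [3] 0/3 → 2 ('bc')
  [4] 3/1 → 0 ('')
  [5] 1/4 → 1 ('c')

n(n+1)/2 = 6·7/2 = 21
Σ LCP = 0 + 0 + 1 + 2 + 0 + 1 = 4
distinct = 21 − 4 = 17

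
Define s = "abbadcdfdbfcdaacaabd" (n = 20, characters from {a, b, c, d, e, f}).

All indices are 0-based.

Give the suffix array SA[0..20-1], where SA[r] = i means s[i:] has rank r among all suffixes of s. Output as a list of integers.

[16, 13, 0, 17, 14, 3, 2, 1, 18, 9, 15, 11, 5, 19, 12, 8, 4, 6, 10, 7]

sorted suffixes:
  #0 SA[0]=16  'aabd'
  #1 SA[1]=13  'aacaabd'
  #2 SA[2]=0  'abbadcdfdbfcdaacaabd'
  #3 SA[3]=17  'abd'
  #4 SA[4]=14  'acaabd'
  #5 SA[5]=3  'adcdfdbfcdaacaabd'
  #6 SA[6]=2  'badcdfdbfcdaacaabd'
  #7 SA[7]=1  'bbadcdfdbfcdaacaabd'
  #8 SA[8]=18  'bd'
  #9 SA[9]=9  'bfcdaacaabd'
  #10 SA[10]=15  'caabd'
  #11 SA[11]=11  'cdaacaabd'
  #12 SA[12]=5  'cdfdbfcdaacaabd'
  #13 SA[13]=19  'd'
  #14 SA[14]=12  'daacaabd'
  #15 SA[15]=8  'dbfcdaacaabd'
  #16 SA[16]=4  'dcdfdbfcdaacaabd'
  #17 SA[17]=6  'dfdbfcdaacaabd'
  #18 SA[18]=10  'fcdaacaabd'
  #19 SA[19]=7  'fdbfcdaacaabd'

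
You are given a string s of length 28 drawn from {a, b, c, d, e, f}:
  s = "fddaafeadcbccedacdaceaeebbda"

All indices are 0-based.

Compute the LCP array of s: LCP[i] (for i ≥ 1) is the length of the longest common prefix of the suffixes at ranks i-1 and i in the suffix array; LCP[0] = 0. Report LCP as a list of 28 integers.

[0, 1, 1, 2, 1, 1, 1, 0, 1, 1, 0, 1, 1, 1, 2, 0, 2, 2, 3, 1, 1, 0, 2, 1, 1, 1, 0, 1]

rank→(start, suffix):
  0 → (27, 'a')
  1 → (3, 'aafeadcbccedacdaceaeebbda')
  2 → (15, 'acdaceaeebbda')
  3 → (18, 'aceaeebbda')
  4 → (7, 'adcbccedacdaceaeebbda')
  5 → (21, 'aeebbda')
  6 → (4, 'afeadcbccedacdaceaeebbda')
  7 → (24, 'bbda')
  8 → (10, 'bccedacdaceaeebbda')
  9 → (25, 'bda')
  10 → (9, 'cbccedacdaceaeebbda')
  11 → (11, 'ccedacdaceaeebbda')
  12 → (16, 'cdaceaeebbda')
  13 → (19, 'ceaeebbda')
  14 → (12, 'cedacdaceaeebbda')
  15 → (26, 'da')
  16 → (2, 'daafeadcbccedacdaceaeebbda')
  17 → (14, 'dacdaceaeebbda')
  18 → (17, 'daceaeebbda')
  19 → (8, 'dcbccedacdaceaeebbda')
  20 → (1, 'ddaafeadcbccedacdaceaeebbda')
  21 → (6, 'eadcbccedacdaceaeebbda')
  22 → (20, 'eaeebbda')
  23 → (23, 'ebbda')
  24 → (13, 'edacdaceaeebbda')
  25 → (22, 'eebbda')
  26 → (0, 'fddaafeadcbccedacdaceaeebbda')
  27 → (5, 'feadcbccedacdaceaeebbda')

SA = [27, 3, 15, 18, 7, 21, 4, 24, 10, 25, 9, 11, 16, 19, 12, 26, 2, 14, 17, 8, 1, 6, 20, 23, 13, 22, 0, 5]
i: (SA[i-1],SA[i]) lcp shared
  1: (27,3) 1 'a'
  2: (3,15) 1 'a'
  3: (15,18) 2 'ac'
  4: (18,7) 1 'a'
  5: (7,21) 1 'a'
  6: (21,4) 1 'a'
  7: (4,24) 0 ''
  8: (24,10) 1 'b'
  9: (10,25) 1 'b'
  10: (25,9) 0 ''
  11: (9,11) 1 'c'
  12: (11,16) 1 'c'
  13: (16,19) 1 'c'
  14: (19,12) 2 'ce'
  15: (12,26) 0 ''
  16: (26,2) 2 'da'
  17: (2,14) 2 'da'
  18: (14,17) 3 'dac'
  19: (17,8) 1 'd'
  20: (8,1) 1 'd'
  21: (1,6) 0 ''
  22: (6,20) 2 'ea'
  23: (20,23) 1 'e'
  24: (23,13) 1 'e'
  25: (13,22) 1 'e'
  26: (22,0) 0 ''
  27: (0,5) 1 'f'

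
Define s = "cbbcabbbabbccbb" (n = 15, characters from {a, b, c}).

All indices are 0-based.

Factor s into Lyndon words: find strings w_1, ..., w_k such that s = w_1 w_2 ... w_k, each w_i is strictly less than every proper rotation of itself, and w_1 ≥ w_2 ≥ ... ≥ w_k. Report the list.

["c", "bbc", "abbbabbccbb"]

emit factor 1: 'c' (i=0, period=1)
emit factor 2: 'bbc' (i=1, period=3)
emit factor 3: 'abbbabbccbb' (i=4, period=11)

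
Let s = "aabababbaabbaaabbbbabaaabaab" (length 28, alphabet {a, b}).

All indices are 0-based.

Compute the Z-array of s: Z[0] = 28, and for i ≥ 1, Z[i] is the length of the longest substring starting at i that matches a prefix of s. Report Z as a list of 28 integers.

Z[0]=28
i=1: fresh scan; Z[1]=1 grow→box=[1,2)
i=2: fresh scan; Z[2]=0
i=3: fresh scan; Z[3]=1 grow→box=[3,4)
i=4: fresh scan; Z[4]=0
i=5: fresh scan; Z[5]=1 grow→box=[5,6)
i=6: fresh scan; Z[6]=0
i=7: fresh scan; Z[7]=0
i=8: fresh scan; Z[8]=3 grow→box=[8,11)
i=9: min(r-i=2, Z[1]=1)=1; Z[9]=1
i=10: min(r-i=1, Z[2]=0)=0; Z[10]=0
i=11: fresh scan; Z[11]=0
i=12: fresh scan; Z[12]=2 grow→box=[12,14)
i=13: min(r-i=1, Z[1]=1)=1; Z[13]=3 grow→box=[13,16)
i=14: min(r-i=2, Z[1]=1)=1; Z[14]=1
i=15: min(r-i=1, Z[2]=0)=0; Z[15]=0
i=16: fresh scan; Z[16]=0
i=17: fresh scan; Z[17]=0
i=18: fresh scan; Z[18]=0
i=19: fresh scan; Z[19]=1 grow→box=[19,20)
i=20: fresh scan; Z[20]=0
i=21: fresh scan; Z[21]=2 grow→box=[21,23)
i=22: min(r-i=1, Z[1]=1)=1; Z[22]=4 grow→box=[22,26)
i=23: min(r-i=3, Z[1]=1)=1; Z[23]=1
i=24: min(r-i=2, Z[2]=0)=0; Z[24]=0
i=25: min(r-i=1, Z[3]=1)=1; Z[25]=3 grow→box=[25,28)
i=26: min(r-i=2, Z[1]=1)=1; Z[26]=1
i=27: min(r-i=1, Z[2]=0)=0; Z[27]=0

[28, 1, 0, 1, 0, 1, 0, 0, 3, 1, 0, 0, 2, 3, 1, 0, 0, 0, 0, 1, 0, 2, 4, 1, 0, 3, 1, 0]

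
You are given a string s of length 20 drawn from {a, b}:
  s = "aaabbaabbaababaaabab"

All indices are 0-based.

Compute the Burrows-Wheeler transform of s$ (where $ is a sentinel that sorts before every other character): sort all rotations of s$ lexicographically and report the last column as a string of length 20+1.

rank  rotation               last
    0  $aaabbaabbaababaaabab  b
    1  aaabab$aaabbaabbaabab  b
    2  aaabbaabbaababaaabab$  $
    3  aabab$aaabbaabbaababa  a
    4  aababaaabab$aaabbaabb  b
    5  aabbaababaaabab$aaabb  b
    6  aabbaabbaababaaabab$a  a
    7  ab$aaabbaabbaababaaab  b
    8  abaaabab$aaabbaabbaab  b
    9  abab$aaabbaabbaababaa  a
   10  ababaaabab$aaabbaabba  a
   11  abbaababaaabab$aaabba  a
   12  abbaabbaababaaabab$aa  a
   13  b$aaabbaabbaababaaaba  a
   14  baaabab$aaabbaabbaaba  a
   15  baababaaabab$aaabbaab  b
   16  baabbaababaaabab$aaab  b
   17  bab$aaabbaabbaababaaa  a
   18  babaaabab$aaabbaabbaa  a
   19  bbaababaaabab$aaabbaa  a
   20  bbaabbaababaaabab$aaa  a

bb$abbabbaaaaaabbaaaa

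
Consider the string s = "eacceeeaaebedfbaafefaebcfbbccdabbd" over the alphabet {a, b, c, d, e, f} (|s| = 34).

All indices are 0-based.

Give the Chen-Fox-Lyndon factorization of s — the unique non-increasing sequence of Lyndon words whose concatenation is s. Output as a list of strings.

["e", "acceee", "aaebedfbaafefaebcfbbccdabbd"]

emit factor 1: 'e' (i=0, period=1)
emit factor 2: 'acceee' (i=1, period=6)
emit factor 3: 'aaebedfbaafefaebcfbbccdabbd' (i=7, period=27)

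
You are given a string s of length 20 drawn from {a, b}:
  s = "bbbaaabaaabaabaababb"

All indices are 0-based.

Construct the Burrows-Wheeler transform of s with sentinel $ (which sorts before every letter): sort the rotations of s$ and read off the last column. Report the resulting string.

bbbaabbaaaabbbaaaaab$

rank  rotation               last
    0  $bbbaaabaaabaabaababb  b
    1  aaabaaabaabaababb$bbb  b
    2  aaabaabaababb$bbbaaab  b
    3  aabaaabaabaababb$bbba  a
    4  aabaabaababb$bbbaaaba  a
    5  aabaababb$bbbaaabaaab  b
    6  aababb$bbbaaabaaabaab  b
    7  abaaabaabaababb$bbbaa  a
    8  abaabaababb$bbbaaabaa  a
    9  abaababb$bbbaaabaaaba  a
   10  ababb$bbbaaabaaabaaba  a
   11  abb$bbbaaabaaabaabaab  b
   12  b$bbbaaabaaabaabaabab  b
   13  baaabaaabaabaababb$bb  b
   14  baaabaabaababb$bbbaaa  a
   15  baabaababb$bbbaaabaaa  a
   16  baababb$bbbaaabaaabaa  a
   17  babb$bbbaaabaaabaabaa  a
   18  bb$bbbaaabaaabaabaaba  a
   19  bbaaabaaabaabaababb$b  b
   20  bbbaaabaaabaabaababb$  $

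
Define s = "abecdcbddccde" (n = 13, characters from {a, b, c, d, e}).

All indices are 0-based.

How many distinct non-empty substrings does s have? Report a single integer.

sorted suffixes:
  #0 SA[0]=0  'abecdcbddccde'
  #1 SA[1]=6  'bddccde'
  #2 SA[2]=1  'becdcbddccde'
  #3 SA[3]=5  'cbddccde'
  #4 SA[4]=9  'ccde'
  #5 SA[5]=3  'cdcbddccde'
  #6 SA[6]=10  'cde'
  #7 SA[7]=4  'dcbddccde'
  #8 SA[8]=8  'dccde'
  #9 SA[9]=7  'ddccde'
  #10 SA[10]=11  'de'
  #11 SA[11]=12  'e'
  #12 SA[12]=2  'ecdcbddccde'

SA = [0, 6, 1, 5, 9, 3, 10, 4, 8, 7, 11, 12, 2]
[i] adj suffixes → lcp
  [1] 0/6 → 0 ('')
  [2] 6/1 → 1 ('b')
  [3] 1/5 → 0 ('')
  [4] 5/9 → 1 ('c')
  [5] 9/3 → 1 ('c')
  [6] 3/10 → 2 ('cd')
  [7] 10/4 → 0 ('')
  [8] 4/8 → 2 ('dc')
  [9] 8/7 → 1 ('d')
  [10] 7/11 → 1 ('d')
  [11] 11/12 → 0 ('')
  [12] 12/2 → 1 ('e')

n(n+1)/2 = 13·14/2 = 91
Σ LCP = 0 + 0 + 1 + 0 + 1 + 1 + 2 + 0 + 2 + 1 + 1 + 0 + 1 = 10
distinct = 91 − 10 = 81

81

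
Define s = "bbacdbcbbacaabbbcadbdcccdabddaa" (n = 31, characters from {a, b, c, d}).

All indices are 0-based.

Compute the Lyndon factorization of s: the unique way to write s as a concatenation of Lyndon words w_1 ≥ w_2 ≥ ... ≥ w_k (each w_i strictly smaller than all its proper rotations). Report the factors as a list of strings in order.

emit factor 1: 'b' (i=0, period=1)
emit factor 2: 'b' (i=1, period=1)
emit factor 3: 'acdbcbb' (i=2, period=7)
emit factor 4: 'ac' (i=9, period=2)
emit factor 5: 'aabbbcadbdcccdabdd' (i=11, period=18)
emit factor 6: 'a' (i=29, period=1)
emit factor 7: 'a' (i=30, period=1)

["b", "b", "acdbcbb", "ac", "aabbbcadbdcccdabdd", "a", "a"]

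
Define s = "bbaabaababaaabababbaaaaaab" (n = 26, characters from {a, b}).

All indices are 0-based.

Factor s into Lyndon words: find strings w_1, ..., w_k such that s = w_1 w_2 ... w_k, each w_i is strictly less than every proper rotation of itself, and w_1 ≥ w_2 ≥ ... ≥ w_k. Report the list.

emit factor 1: 'b' (i=0, period=1)
emit factor 2: 'b' (i=1, period=1)
emit factor 3: 'aabaabab' (i=2, period=8)
emit factor 4: 'aaabababb' (i=10, period=9)
emit factor 5: 'aaaaaab' (i=19, period=7)

["b", "b", "aabaabab", "aaabababb", "aaaaaab"]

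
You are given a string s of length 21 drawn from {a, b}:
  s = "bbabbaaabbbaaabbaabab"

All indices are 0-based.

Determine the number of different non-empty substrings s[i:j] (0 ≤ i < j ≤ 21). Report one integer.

172

rank→(start, suffix):
  0 → (11, 'aaabbaabab')
  1 → (5, 'aaabbbaaabbaabab')
  2 → (16, 'aabab')
  3 → (12, 'aabbaabab')
  4 → (6, 'aabbbaaabbaabab')
  5 → (19, 'ab')
  6 → (17, 'abab')
  7 → (2, 'abbaaabbbaaabbaabab')
  8 → (13, 'abbaabab')
  9 → (7, 'abbbaaabbaabab')
  10 → (20, 'b')
  11 → (10, 'baaabbaabab')
  12 → (4, 'baaabbbaaabbaabab')
  13 → (15, 'baabab')
  14 → (18, 'bab')
  15 → (1, 'babbaaabbbaaabbaabab')
  16 → (9, 'bbaaabbaabab')
  17 → (3, 'bbaaabbbaaabbaabab')
  18 → (14, 'bbaabab')
  19 → (0, 'bbabbaaabbbaaabbaabab')
  20 → (8, 'bbbaaabbaabab')

SA = [11, 5, 16, 12, 6, 19, 17, 2, 13, 7, 20, 10, 4, 15, 18, 1, 9, 3, 14, 0, 8]
rank  pair      lcp
   1  s[11:],s[5:]  5  'aaabb'
   2  s[5:],s[16:]  2  'aa'
   3  s[16:],s[12:]  3  'aab'
   4  s[12:],s[6:]  4  'aabb'
   5  s[6:],s[19:]  1  'a'
   6  s[19:],s[17:]  2  'ab'
   7  s[17:],s[2:]  2  'ab'
   8  s[2:],s[13:]  5  'abbaa'
   9  s[13:],s[7:]  3  'abb'
  10  s[7:],s[20:]  0  ''
  11  s[20:],s[10:]  1  'b'
  12  s[10:],s[4:]  6  'baaabb'
  13  s[4:],s[15:]  3  'baa'
  14  s[15:],s[18:]  2  'ba'
  15  s[18:],s[1:]  3  'bab'
  16  s[1:],s[9:]  1  'b'
  17  s[9:],s[3:]  7  'bbaaabb'
  18  s[3:],s[14:]  4  'bbaa'
  19  s[14:],s[0:]  3  'bba'
  20  s[0:],s[8:]  2  'bb'

n(n+1)/2 = 21·22/2 = 231
Σ LCP = 0 + 5 + 2 + 3 + 4 + 1 + 2 + 2 + 5 + 3 + 0 + 1 + 6 + 3 + 2 + 3 + 1 + 7 + 4 + 3 + 2 = 59
distinct = 231 − 59 = 172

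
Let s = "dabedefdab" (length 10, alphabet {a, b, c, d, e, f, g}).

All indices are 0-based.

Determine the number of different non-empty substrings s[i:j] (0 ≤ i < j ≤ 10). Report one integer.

47

sorted suffixes:
  #0 SA[0]=8  'ab'
  #1 SA[1]=1  'abedefdab'
  #2 SA[2]=9  'b'
  #3 SA[3]=2  'bedefdab'
  #4 SA[4]=7  'dab'
  #5 SA[5]=0  'dabedefdab'
  #6 SA[6]=4  'defdab'
  #7 SA[7]=3  'edefdab'
  #8 SA[8]=5  'efdab'
  #9 SA[9]=6  'fdab'

SA = [8, 1, 9, 2, 7, 0, 4, 3, 5, 6]
i: (SA[i-1],SA[i]) lcp shared
  1: (8,1) 2 'ab'
  2: (1,9) 0 ''
  3: (9,2) 1 'b'
  4: (2,7) 0 ''
  5: (7,0) 3 'dab'
  6: (0,4) 1 'd'
  7: (4,3) 0 ''
  8: (3,5) 1 'e'
  9: (5,6) 0 ''

n(n+1)/2 = 10·11/2 = 55
Σ LCP = 0 + 2 + 0 + 1 + 0 + 3 + 1 + 0 + 1 + 0 = 8
distinct = 55 − 8 = 47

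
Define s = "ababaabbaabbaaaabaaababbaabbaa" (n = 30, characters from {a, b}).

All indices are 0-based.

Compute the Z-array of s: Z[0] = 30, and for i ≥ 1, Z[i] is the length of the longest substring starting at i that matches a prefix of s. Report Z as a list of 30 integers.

Z[0]=30
i=1: i≥r, start 0; Z[1]=0
i=2: i≥r, start 0; Z[2]=3 grow→box=[2,5)
i=3: min(r-i=2, Z[1]=0)=0; Z[3]=0
i=4: min(r-i=1, Z[2]=3)=1; Z[4]=1
i=5: i≥r, start 0; Z[5]=2 grow→box=[5,7)
i=6: min(r-i=1, Z[1]=0)=0; Z[6]=0
i=7: i≥r, start 0; Z[7]=0
i=8: i≥r, start 0; Z[8]=1 grow→box=[8,9)
i=9: i≥r, start 0; Z[9]=2 grow→box=[9,11)
i=10: min(r-i=1, Z[1]=0)=0; Z[10]=0
i=11: i≥r, start 0; Z[11]=0
i=12: i≥r, start 0; Z[12]=1 grow→box=[12,13)
i=13: i≥r, start 0; Z[13]=1 grow→box=[13,14)
i=14: i≥r, start 0; Z[14]=1 grow→box=[14,15)
i=15: i≥r, start 0; Z[15]=3 grow→box=[15,18)
i=16: min(r-i=2, Z[1]=0)=0; Z[16]=0
i=17: min(r-i=1, Z[2]=3)=1; Z[17]=1
i=18: i≥r, start 0; Z[18]=1 grow→box=[18,19)
i=19: i≥r, start 0; Z[19]=4 grow→box=[19,23)
i=20: min(r-i=3, Z[1]=0)=0; Z[20]=0
i=21: min(r-i=2, Z[2]=3)=2; Z[21]=2
i=22: min(r-i=1, Z[3]=0)=0; Z[22]=0
i=23: i≥r, start 0; Z[23]=0
i=24: i≥r, start 0; Z[24]=1 grow→box=[24,25)
i=25: i≥r, start 0; Z[25]=2 grow→box=[25,27)
i=26: min(r-i=1, Z[1]=0)=0; Z[26]=0
i=27: i≥r, start 0; Z[27]=0
i=28: i≥r, start 0; Z[28]=1 grow→box=[28,29)
i=29: i≥r, start 0; Z[29]=1 grow→box=[29,30)

[30, 0, 3, 0, 1, 2, 0, 0, 1, 2, 0, 0, 1, 1, 1, 3, 0, 1, 1, 4, 0, 2, 0, 0, 1, 2, 0, 0, 1, 1]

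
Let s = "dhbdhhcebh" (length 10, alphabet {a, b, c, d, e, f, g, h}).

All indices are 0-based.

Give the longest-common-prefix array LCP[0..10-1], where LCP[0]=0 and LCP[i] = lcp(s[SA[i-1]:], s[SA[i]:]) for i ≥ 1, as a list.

sorted suffixes:
  #0 SA[0]=2  'bdhhcebh'
  #1 SA[1]=8  'bh'
  #2 SA[2]=6  'cebh'
  #3 SA[3]=0  'dhbdhhcebh'
  #4 SA[4]=3  'dhhcebh'
  #5 SA[5]=7  'ebh'
  #6 SA[6]=9  'h'
  #7 SA[7]=1  'hbdhhcebh'
  #8 SA[8]=5  'hcebh'
  #9 SA[9]=4  'hhcebh'

SA = [2, 8, 6, 0, 3, 7, 9, 1, 5, 4]
i: (SA[i-1],SA[i]) lcp shared
  1: (2,8) 1 'b'
  2: (8,6) 0 ''
  3: (6,0) 0 ''
  4: (0,3) 2 'dh'
  5: (3,7) 0 ''
  6: (7,9) 0 ''
  7: (9,1) 1 'h'
  8: (1,5) 1 'h'
  9: (5,4) 1 'h'

[0, 1, 0, 0, 2, 0, 0, 1, 1, 1]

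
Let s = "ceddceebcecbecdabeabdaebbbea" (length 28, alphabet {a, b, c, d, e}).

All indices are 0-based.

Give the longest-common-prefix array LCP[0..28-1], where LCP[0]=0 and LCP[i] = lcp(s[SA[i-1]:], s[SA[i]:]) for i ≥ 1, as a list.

[0, 1, 2, 1, 0, 2, 1, 1, 1, 3, 2, 0, 1, 1, 2, 2, 0, 2, 1, 1, 0, 2, 1, 2, 1, 2, 1, 1]

rank→(start, suffix):
  0 → (27, 'a')
  1 → (18, 'abdaebbbea')
  2 → (15, 'abeabdaebbbea')
  3 → (21, 'aebbbea')
  4 → (23, 'bbbea')
  5 → (24, 'bbea')
  6 → (7, 'bcecbecdabeabdaebbbea')
  7 → (19, 'bdaebbbea')
  8 → (25, 'bea')
  9 → (16, 'beabdaebbbea')
  10 → (11, 'becdabeabdaebbbea')
  11 → (10, 'cbecdabeabdaebbbea')
  12 → (13, 'cdabeabdaebbbea')
  13 → (8, 'cecbecdabeabdaebbbea')
  14 → (0, 'ceddceebcecbecdabeabdaebbbea')
  15 → (4, 'ceebcecbecdabeabdaebbbea')
  16 → (14, 'dabeabdaebbbea')
  17 → (20, 'daebbbea')
  18 → (3, 'dceebcecbecdabeabdaebbbea')
  19 → (2, 'ddceebcecbecdabeabdaebbbea')
  20 → (26, 'ea')
  21 → (17, 'eabdaebbbea')
  22 → (22, 'ebbbea')
  23 → (6, 'ebcecbecdabeabdaebbbea')
  24 → (9, 'ecbecdabeabdaebbbea')
  25 → (12, 'ecdabeabdaebbbea')
  26 → (1, 'eddceebcecbecdabeabdaebbbea')
  27 → (5, 'eebcecbecdabeabdaebbbea')

SA = [27, 18, 15, 21, 23, 24, 7, 19, 25, 16, 11, 10, 13, 8, 0, 4, 14, 20, 3, 2, 26, 17, 22, 6, 9, 12, 1, 5]
i: (SA[i-1],SA[i]) lcp shared
  1: (27,18) 1 'a'
  2: (18,15) 2 'ab'
  3: (15,21) 1 'a'
  4: (21,23) 0 ''
  5: (23,24) 2 'bb'
  6: (24,7) 1 'b'
  7: (7,19) 1 'b'
  8: (19,25) 1 'b'
  9: (25,16) 3 'bea'
  10: (16,11) 2 'be'
  11: (11,10) 0 ''
  12: (10,13) 1 'c'
  13: (13,8) 1 'c'
  14: (8,0) 2 'ce'
  15: (0,4) 2 'ce'
  16: (4,14) 0 ''
  17: (14,20) 2 'da'
  18: (20,3) 1 'd'
  19: (3,2) 1 'd'
  20: (2,26) 0 ''
  21: (26,17) 2 'ea'
  22: (17,22) 1 'e'
  23: (22,6) 2 'eb'
  24: (6,9) 1 'e'
  25: (9,12) 2 'ec'
  26: (12,1) 1 'e'
  27: (1,5) 1 'e'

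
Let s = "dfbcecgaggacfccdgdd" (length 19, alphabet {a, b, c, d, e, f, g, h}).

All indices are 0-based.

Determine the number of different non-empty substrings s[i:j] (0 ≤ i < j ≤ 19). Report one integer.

sorted suffixes:
  #0 SA[0]=10  'acfccdgdd'
  #1 SA[1]=7  'aggacfccdgdd'
  #2 SA[2]=2  'bcecgaggacfccdgdd'
  #3 SA[3]=13  'ccdgdd'
  #4 SA[4]=14  'cdgdd'
  #5 SA[5]=3  'cecgaggacfccdgdd'
  #6 SA[6]=11  'cfccdgdd'
  #7 SA[7]=5  'cgaggacfccdgdd'
  #8 SA[8]=18  'd'
  #9 SA[9]=17  'dd'
  #10 SA[10]=0  'dfbcecgaggacfccdgdd'
  #11 SA[11]=15  'dgdd'
  #12 SA[12]=4  'ecgaggacfccdgdd'
  #13 SA[13]=1  'fbcecgaggacfccdgdd'
  #14 SA[14]=12  'fccdgdd'
  #15 SA[15]=9  'gacfccdgdd'
  #16 SA[16]=6  'gaggacfccdgdd'
  #17 SA[17]=16  'gdd'
  #18 SA[18]=8  'ggacfccdgdd'

SA = [10, 7, 2, 13, 14, 3, 11, 5, 18, 17, 0, 15, 4, 1, 12, 9, 6, 16, 8]
rank  pair      lcp
   1  s[10:],s[7:]  1  'a'
   2  s[7:],s[2:]  0  ''
   3  s[2:],s[13:]  0  ''
   4  s[13:],s[14:]  1  'c'
   5  s[14:],s[3:]  1  'c'
   6  s[3:],s[11:]  1  'c'
   7  s[11:],s[5:]  1  'c'
   8  s[5:],s[18:]  0  ''
   9  s[18:],s[17:]  1  'd'
  10  s[17:],s[0:]  1  'd'
  11  s[0:],s[15:]  1  'd'
  12  s[15:],s[4:]  0  ''
  13  s[4:],s[1:]  0  ''
  14  s[1:],s[12:]  1  'f'
  15  s[12:],s[9:]  0  ''
  16  s[9:],s[6:]  2  'ga'
  17  s[6:],s[16:]  1  'g'
  18  s[16:],s[8:]  1  'g'

n(n+1)/2 = 19·20/2 = 190
Σ LCP = 0 + 1 + 0 + 0 + 1 + 1 + 1 + 1 + 0 + 1 + 1 + 1 + 0 + 0 + 1 + 0 + 2 + 1 + 1 = 13
distinct = 190 − 13 = 177

177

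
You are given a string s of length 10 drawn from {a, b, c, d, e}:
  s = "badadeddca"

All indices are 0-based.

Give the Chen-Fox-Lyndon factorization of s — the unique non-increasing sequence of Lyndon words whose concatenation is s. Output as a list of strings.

emit factor 1: 'b' (i=0, period=1)
emit factor 2: 'adadeddc' (i=1, period=8)
emit factor 3: 'a' (i=9, period=1)

["b", "adadeddc", "a"]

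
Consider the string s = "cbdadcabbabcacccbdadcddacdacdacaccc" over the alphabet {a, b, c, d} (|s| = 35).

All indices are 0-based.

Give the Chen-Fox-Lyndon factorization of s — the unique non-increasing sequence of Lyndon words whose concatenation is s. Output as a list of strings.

emit factor 1: 'c' (i=0, period=1)
emit factor 2: 'bd' (i=1, period=2)
emit factor 3: 'adc' (i=3, period=3)
emit factor 4: 'abbabcacccbdadcddacdacdacaccc' (i=6, period=29)

["c", "bd", "adc", "abbabcacccbdadcddacdacdacaccc"]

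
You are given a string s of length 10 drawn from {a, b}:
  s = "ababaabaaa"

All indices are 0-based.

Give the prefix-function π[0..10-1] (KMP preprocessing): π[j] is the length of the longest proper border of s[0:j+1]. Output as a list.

[0, 0, 1, 2, 3, 1, 2, 3, 1, 1]

π[0] = 0
j=1 s[j]='b': π[1]=0 (border '')
j=2 s[j]='a': π[2]=1 (border 'a')
j=3 s[j]='b': π[3]=2 (border 'ab')
j=4 s[j]='a': π[4]=3 (border 'aba')
j=5 s[j]='a': k: 3→1→0; π[5]=1 (border 'a')
j=6 s[j]='b': π[6]=2 (border 'ab')
j=7 s[j]='a': π[7]=3 (border 'aba')
j=8 s[j]='a': k: 3→1→0; π[8]=1 (border 'a')
j=9 s[j]='a': k: 1→0; π[9]=1 (border 'a')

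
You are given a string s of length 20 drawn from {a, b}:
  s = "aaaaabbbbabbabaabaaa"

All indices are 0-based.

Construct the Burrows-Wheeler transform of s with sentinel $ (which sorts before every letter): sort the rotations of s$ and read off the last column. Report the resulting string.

rank  rotation               last
    0  $aaaaabbbbabbabaabaaa  a
    1  a$aaaaabbbbabbabaabaa  a
    2  aa$aaaaabbbbabbabaaba  a
    3  aaa$aaaaabbbbabbabaab  b
    4  aaaaabbbbabbabaabaaa$  $
    5  aaaabbbbabbabaabaaa$a  a
    6  aaabbbbabbabaabaaa$aa  a
    7  aabaaa$aaaaabbbbabbab  b
    8  aabbbbabbabaabaaa$aaa  a
    9  abaaa$aaaaabbbbabbaba  a
   10  abaabaaa$aaaaabbbbabb  b
   11  abbabaabaaa$aaaaabbbb  b
   12  abbbbabbabaabaaa$aaaa  a
   13  baaa$aaaaabbbbabbabaa  a
   14  baabaaa$aaaaabbbbabba  a
   15  babaabaaa$aaaaabbbbab  b
   16  babbabaabaaa$aaaaabbb  b
   17  bbabaabaaa$aaaaabbbba  a
   18  bbabbabaabaaa$aaaaabb  b
   19  bbbabbabaabaaa$aaaaab  b
   20  bbbbabbabaabaaa$aaaaa  a

aaab$aabaabbaaabbabba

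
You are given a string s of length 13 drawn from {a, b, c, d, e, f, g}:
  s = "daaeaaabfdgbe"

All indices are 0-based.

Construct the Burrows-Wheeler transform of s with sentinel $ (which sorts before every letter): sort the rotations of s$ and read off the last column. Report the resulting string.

rank  rotation        last
    0  $daaeaaabfdgbe  e
    1  aaabfdgbe$daae  e
    2  aabfdgbe$daaea  a
    3  aaeaaabfdgbe$d  d
    4  abfdgbe$daaeaa  a
    5  aeaaabfdgbe$da  a
    6  be$daaeaaabfdg  g
    7  bfdgbe$daaeaaa  a
    8  daaeaaabfdgbe$  $
    9  dgbe$daaeaaabf  f
   10  e$daaeaaabfdgb  b
   11  eaaabfdgbe$daa  a
   12  fdgbe$daaeaaab  b
   13  gbe$daaeaaabfd  d

eeadaaga$fbabd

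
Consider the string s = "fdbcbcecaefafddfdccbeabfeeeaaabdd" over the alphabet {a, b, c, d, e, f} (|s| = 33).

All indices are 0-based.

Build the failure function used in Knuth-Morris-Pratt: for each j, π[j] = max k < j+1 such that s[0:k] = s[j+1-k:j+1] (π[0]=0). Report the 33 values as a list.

π[0] = 0
j=1 s[j]='d': π[1]=0 (border '')
j=2 s[j]='b': π[2]=0 (border '')
j=3 s[j]='c': π[3]=0 (border '')
j=4 s[j]='b': π[4]=0 (border '')
j=5 s[j]='c': π[5]=0 (border '')
j=6 s[j]='e': π[6]=0 (border '')
j=7 s[j]='c': π[7]=0 (border '')
j=8 s[j]='a': π[8]=0 (border '')
j=9 s[j]='e': π[9]=0 (border '')
j=10 s[j]='f': π[10]=1 (border 'f')
j=11 s[j]='a': k: 1→0; π[11]=0 (border '')
j=12 s[j]='f': π[12]=1 (border 'f')
j=13 s[j]='d': π[13]=2 (border 'fd')
j=14 s[j]='d': k: 2→0; π[14]=0 (border '')
j=15 s[j]='f': π[15]=1 (border 'f')
j=16 s[j]='d': π[16]=2 (border 'fd')
j=17 s[j]='c': k: 2→0; π[17]=0 (border '')
j=18 s[j]='c': π[18]=0 (border '')
j=19 s[j]='b': π[19]=0 (border '')
j=20 s[j]='e': π[20]=0 (border '')
j=21 s[j]='a': π[21]=0 (border '')
j=22 s[j]='b': π[22]=0 (border '')
j=23 s[j]='f': π[23]=1 (border 'f')
j=24 s[j]='e': k: 1→0; π[24]=0 (border '')
j=25 s[j]='e': π[25]=0 (border '')
j=26 s[j]='e': π[26]=0 (border '')
j=27 s[j]='a': π[27]=0 (border '')
j=28 s[j]='a': π[28]=0 (border '')
j=29 s[j]='a': π[29]=0 (border '')
j=30 s[j]='b': π[30]=0 (border '')
j=31 s[j]='d': π[31]=0 (border '')
j=32 s[j]='d': π[32]=0 (border '')

[0, 0, 0, 0, 0, 0, 0, 0, 0, 0, 1, 0, 1, 2, 0, 1, 2, 0, 0, 0, 0, 0, 0, 1, 0, 0, 0, 0, 0, 0, 0, 0, 0]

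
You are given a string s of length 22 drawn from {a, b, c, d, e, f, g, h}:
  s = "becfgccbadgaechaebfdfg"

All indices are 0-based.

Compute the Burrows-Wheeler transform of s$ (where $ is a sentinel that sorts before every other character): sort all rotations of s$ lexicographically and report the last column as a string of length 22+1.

rank  rotation                 last
    0  $becfgccbadgaechaebfdfg  g
    1  adgaechaebfdfg$becfgccb  b
    2  aebfdfg$becfgccbadgaech  h
    3  aechaebfdfg$becfgccbadg  g
    4  badgaechaebfdfg$becfgcc  c
    5  becfgccbadgaechaebfdfg$  $
    6  bfdfg$becfgccbadgaechae  e
    7  cbadgaechaebfdfg$becfgc  c
    8  ccbadgaechaebfdfg$becfg  g
    9  cfgccbadgaechaebfdfg$be  e
   10  chaebfdfg$becfgccbadgae  e
   11  dfg$becfgccbadgaechaebf  f
   12  dgaechaebfdfg$becfgccba  a
   13  ebfdfg$becfgccbadgaecha  a
   14  ecfgccbadgaechaebfdfg$b  b
   15  echaebfdfg$becfgccbadga  a
   16  fdfg$becfgccbadgaechaeb  b
   17  fg$becfgccbadgaechaebfd  d
   18  fgccbadgaechaebfdfg$bec  c
   19  g$becfgccbadgaechaebfdf  f
   20  gaechaebfdfg$becfgccbad  d
   21  gccbadgaechaebfdfg$becf  f
   22  haebfdfg$becfgccbadgaec  c

gbhgc$ecgeefaababdcfdfc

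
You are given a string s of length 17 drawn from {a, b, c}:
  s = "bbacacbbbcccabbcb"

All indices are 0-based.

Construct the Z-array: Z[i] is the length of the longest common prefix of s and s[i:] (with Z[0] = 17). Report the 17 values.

[17, 1, 0, 0, 0, 0, 2, 2, 1, 0, 0, 0, 0, 2, 1, 0, 1]

Z[0]=17
i=1: fresh scan; Z[1]=1 scan→box=[1,2)
i=2: fresh scan; Z[2]=0
i=3: fresh scan; Z[3]=0
i=4: fresh scan; Z[4]=0
i=5: fresh scan; Z[5]=0
i=6: fresh scan; Z[6]=2 scan→box=[6,8)
i=7: min(r-i=1, Z[1]=1)=1; Z[7]=2 scan→box=[7,9)
i=8: min(r-i=1, Z[1]=1)=1; Z[8]=1
i=9: fresh scan; Z[9]=0
i=10: fresh scan; Z[10]=0
i=11: fresh scan; Z[11]=0
i=12: fresh scan; Z[12]=0
i=13: fresh scan; Z[13]=2 scan→box=[13,15)
i=14: min(r-i=1, Z[1]=1)=1; Z[14]=1
i=15: fresh scan; Z[15]=0
i=16: fresh scan; Z[16]=1 scan→box=[16,17)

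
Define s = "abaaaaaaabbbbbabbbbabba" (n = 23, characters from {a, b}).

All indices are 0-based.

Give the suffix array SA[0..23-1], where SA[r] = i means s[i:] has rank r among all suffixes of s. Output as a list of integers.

rank→(start, suffix):
  0 → (22, 'a')
  1 → (2, 'aaaaaaabbbbbabbbbabba')
  2 → (3, 'aaaaaabbbbbabbbbabba')
  3 → (4, 'aaaaabbbbbabbbbabba')
  4 → (5, 'aaaabbbbbabbbbabba')
  5 → (6, 'aaabbbbbabbbbabba')
  6 → (7, 'aabbbbbabbbbabba')
  7 → (0, 'abaaaaaaabbbbbabbbbabba')
  8 → (19, 'abba')
  9 → (14, 'abbbbabba')
  10 → (8, 'abbbbbabbbbabba')
  11 → (21, 'ba')
  12 → (1, 'baaaaaaabbbbbabbbbabba')
  13 → (18, 'babba')
  14 → (13, 'babbbbabba')
  15 → (20, 'bba')
  16 → (17, 'bbabba')
  17 → (12, 'bbabbbbabba')
  18 → (16, 'bbbabba')
  19 → (11, 'bbbabbbbabba')
  20 → (15, 'bbbbabba')
  21 → (10, 'bbbbabbbbabba')
  22 → (9, 'bbbbbabbbbabba')

[22, 2, 3, 4, 5, 6, 7, 0, 19, 14, 8, 21, 1, 18, 13, 20, 17, 12, 16, 11, 15, 10, 9]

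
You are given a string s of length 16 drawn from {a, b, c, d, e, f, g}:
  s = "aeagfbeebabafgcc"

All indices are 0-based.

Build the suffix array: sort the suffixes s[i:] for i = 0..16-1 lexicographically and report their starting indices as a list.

sorted suffixes:
  #0 SA[0]=9  'abafgcc'
  #1 SA[1]=0  'aeagfbeebabafgcc'
  #2 SA[2]=11  'afgcc'
  #3 SA[3]=2  'agfbeebabafgcc'
  #4 SA[4]=8  'babafgcc'
  #5 SA[5]=10  'bafgcc'
  #6 SA[6]=5  'beebabafgcc'
  #7 SA[7]=15  'c'
  #8 SA[8]=14  'cc'
  #9 SA[9]=1  'eagfbeebabafgcc'
  #10 SA[10]=7  'ebabafgcc'
  #11 SA[11]=6  'eebabafgcc'
  #12 SA[12]=4  'fbeebabafgcc'
  #13 SA[13]=12  'fgcc'
  #14 SA[14]=13  'gcc'
  #15 SA[15]=3  'gfbeebabafgcc'

[9, 0, 11, 2, 8, 10, 5, 15, 14, 1, 7, 6, 4, 12, 13, 3]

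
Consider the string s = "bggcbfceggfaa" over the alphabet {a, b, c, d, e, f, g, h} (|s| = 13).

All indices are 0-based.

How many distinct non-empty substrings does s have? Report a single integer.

rank | idx | suffix
   0 |  12 | a
   1 |  11 | aa
   2 |   4 | bfceggfaa
   3 |   0 | bggcbfceggfaa
   4 |   3 | cbfceggfaa
   5 |   6 | ceggfaa
   6 |   7 | eggfaa
   7 |  10 | faa
   8 |   5 | fceggfaa
   9 |   2 | gcbfceggfaa
  10 |   9 | gfaa
  11 |   1 | ggcbfceggfaa
  12 |   8 | ggfaa

SA = [12, 11, 4, 0, 3, 6, 7, 10, 5, 2, 9, 1, 8]
rank  pair      lcp
   1  s[12:],s[11:]  1  'a'
   2  s[11:],s[4:]  0  ''
   3  s[4:],s[0:]  1  'b'
   4  s[0:],s[3:]  0  ''
   5  s[3:],s[6:]  1  'c'
   6  s[6:],s[7:]  0  ''
   7  s[7:],s[10:]  0  ''
   8  s[10:],s[5:]  1  'f'
   9  s[5:],s[2:]  0  ''
  10  s[2:],s[9:]  1  'g'
  11  s[9:],s[1:]  1  'g'
  12  s[1:],s[8:]  2  'gg'

n(n+1)/2 = 13·14/2 = 91
Σ LCP = 0 + 1 + 0 + 1 + 0 + 1 + 0 + 0 + 1 + 0 + 1 + 1 + 2 = 8
distinct = 91 − 8 = 83

83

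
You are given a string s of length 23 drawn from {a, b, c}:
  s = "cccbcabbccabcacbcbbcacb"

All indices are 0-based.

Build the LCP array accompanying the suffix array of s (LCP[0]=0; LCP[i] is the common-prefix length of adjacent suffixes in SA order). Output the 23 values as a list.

[0, 2, 1, 3, 0, 1, 3, 1, 3, 5, 2, 2, 0, 3, 2, 4, 1, 2, 2, 3, 1, 2, 2]

sorted suffixes:
  #0 SA[0]=5  'abbccabcacbcbbcacb'
  #1 SA[1]=10  'abcacbcbbcacb'
  #2 SA[2]=20  'acb'
  #3 SA[3]=13  'acbcbbcacb'
  #4 SA[4]=22  'b'
  #5 SA[5]=17  'bbcacb'
  #6 SA[6]=6  'bbccabcacbcbbcacb'
  #7 SA[7]=3  'bcabbccabcacbcbbcacb'
  #8 SA[8]=18  'bcacb'
  #9 SA[9]=11  'bcacbcbbcacb'
  #10 SA[10]=15  'bcbbcacb'
  #11 SA[11]=7  'bccabcacbcbbcacb'
  #12 SA[12]=4  'cabbccabcacbcbbcacb'
  #13 SA[13]=9  'cabcacbcbbcacb'
  #14 SA[14]=19  'cacb'
  #15 SA[15]=12  'cacbcbbcacb'
  #16 SA[16]=21  'cb'
  #17 SA[17]=16  'cbbcacb'
  #18 SA[18]=2  'cbcabbccabcacbcbbcacb'
  #19 SA[19]=14  'cbcbbcacb'
  #20 SA[20]=8  'ccabcacbcbbcacb'
  #21 SA[21]=1  'ccbcabbccabcacbcbbcacb'
  #22 SA[22]=0  'cccbcabbccabcacbcbbcacb'

SA = [5, 10, 20, 13, 22, 17, 6, 3, 18, 11, 15, 7, 4, 9, 19, 12, 21, 16, 2, 14, 8, 1, 0]
rank  pair      lcp
   1  s[5:],s[10:]  2  'ab'
   2  s[10:],s[20:]  1  'a'
   3  s[20:],s[13:]  3  'acb'
   4  s[13:],s[22:]  0  ''
   5  s[22:],s[17:]  1  'b'
   6  s[17:],s[6:]  3  'bbc'
   7  s[6:],s[3:]  1  'b'
   8  s[3:],s[18:]  3  'bca'
   9  s[18:],s[11:]  5  'bcacb'
  10  s[11:],s[15:]  2  'bc'
  11  s[15:],s[7:]  2  'bc'
  12  s[7:],s[4:]  0  ''
  13  s[4:],s[9:]  3  'cab'
  14  s[9:],s[19:]  2  'ca'
  15  s[19:],s[12:]  4  'cacb'
  16  s[12:],s[21:]  1  'c'
  17  s[21:],s[16:]  2  'cb'
  18  s[16:],s[2:]  2  'cb'
  19  s[2:],s[14:]  3  'cbc'
  20  s[14:],s[8:]  1  'c'
  21  s[8:],s[1:]  2  'cc'
  22  s[1:],s[0:]  2  'cc'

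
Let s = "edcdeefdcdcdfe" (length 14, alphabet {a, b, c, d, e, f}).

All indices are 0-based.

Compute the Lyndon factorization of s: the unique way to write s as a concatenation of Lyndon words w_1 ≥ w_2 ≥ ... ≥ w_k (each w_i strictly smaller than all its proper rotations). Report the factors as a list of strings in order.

["e", "d", "cdeefd", "cdcdfe"]

emit factor 1: 'e' (i=0, period=1)
emit factor 2: 'd' (i=1, period=1)
emit factor 3: 'cdeefd' (i=2, period=6)
emit factor 4: 'cdcdfe' (i=8, period=6)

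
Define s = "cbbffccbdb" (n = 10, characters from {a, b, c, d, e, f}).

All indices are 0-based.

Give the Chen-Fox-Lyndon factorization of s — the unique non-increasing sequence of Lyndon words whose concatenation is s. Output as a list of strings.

["c", "bbffccbd", "b"]

emit factor 1: 'c' (i=0, period=1)
emit factor 2: 'bbffccbd' (i=1, period=8)
emit factor 3: 'b' (i=9, period=1)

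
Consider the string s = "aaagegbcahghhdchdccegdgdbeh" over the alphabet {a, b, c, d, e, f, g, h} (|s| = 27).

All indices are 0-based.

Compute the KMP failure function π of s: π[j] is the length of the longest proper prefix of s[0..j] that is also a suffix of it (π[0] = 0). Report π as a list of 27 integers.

π[0] = 0
j=1 s[j]='a': π[1]=1 (border 'a')
j=2 s[j]='a': π[2]=2 (border 'aa')
j=3 s[j]='g': k: 2→1→0; π[3]=0 (border '')
j=4 s[j]='e': π[4]=0 (border '')
j=5 s[j]='g': π[5]=0 (border '')
j=6 s[j]='b': π[6]=0 (border '')
j=7 s[j]='c': π[7]=0 (border '')
j=8 s[j]='a': π[8]=1 (border 'a')
j=9 s[j]='h': k: 1→0; π[9]=0 (border '')
j=10 s[j]='g': π[10]=0 (border '')
j=11 s[j]='h': π[11]=0 (border '')
j=12 s[j]='h': π[12]=0 (border '')
j=13 s[j]='d': π[13]=0 (border '')
j=14 s[j]='c': π[14]=0 (border '')
j=15 s[j]='h': π[15]=0 (border '')
j=16 s[j]='d': π[16]=0 (border '')
j=17 s[j]='c': π[17]=0 (border '')
j=18 s[j]='c': π[18]=0 (border '')
j=19 s[j]='e': π[19]=0 (border '')
j=20 s[j]='g': π[20]=0 (border '')
j=21 s[j]='d': π[21]=0 (border '')
j=22 s[j]='g': π[22]=0 (border '')
j=23 s[j]='d': π[23]=0 (border '')
j=24 s[j]='b': π[24]=0 (border '')
j=25 s[j]='e': π[25]=0 (border '')
j=26 s[j]='h': π[26]=0 (border '')

[0, 1, 2, 0, 0, 0, 0, 0, 1, 0, 0, 0, 0, 0, 0, 0, 0, 0, 0, 0, 0, 0, 0, 0, 0, 0, 0]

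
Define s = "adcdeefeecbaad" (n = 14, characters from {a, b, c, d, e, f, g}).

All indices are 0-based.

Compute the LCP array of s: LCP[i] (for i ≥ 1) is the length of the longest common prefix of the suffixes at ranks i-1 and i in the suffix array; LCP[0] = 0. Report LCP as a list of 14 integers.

[0, 1, 2, 0, 0, 1, 0, 1, 1, 0, 1, 2, 1, 0]

rank | idx | suffix
   0 |  11 | aad
   1 |  12 | ad
   2 |   0 | adcdeefeecbaad
   3 |  10 | baad
   4 |   9 | cbaad
   5 |   2 | cdeefeecbaad
   6 |  13 | d
   7 |   1 | dcdeefeecbaad
   8 |   3 | deefeecbaad
   9 |   8 | ecbaad
  10 |   7 | eecbaad
  11 |   4 | eefeecbaad
  12 |   5 | efeecbaad
  13 |   6 | feecbaad

SA = [11, 12, 0, 10, 9, 2, 13, 1, 3, 8, 7, 4, 5, 6]
i: (SA[i-1],SA[i]) lcp shared
  1: (11,12) 1 'a'
  2: (12,0) 2 'ad'
  3: (0,10) 0 ''
  4: (10,9) 0 ''
  5: (9,2) 1 'c'
  6: (2,13) 0 ''
  7: (13,1) 1 'd'
  8: (1,3) 1 'd'
  9: (3,8) 0 ''
  10: (8,7) 1 'e'
  11: (7,4) 2 'ee'
  12: (4,5) 1 'e'
  13: (5,6) 0 ''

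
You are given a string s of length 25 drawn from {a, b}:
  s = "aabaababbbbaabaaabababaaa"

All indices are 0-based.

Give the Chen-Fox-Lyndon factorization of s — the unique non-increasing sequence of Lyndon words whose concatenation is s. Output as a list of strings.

emit factor 1: 'aabaababbbb' (i=0, period=11)
emit factor 2: 'aab' (i=11, period=3)
emit factor 3: 'aaababab' (i=14, period=8)
emit factor 4: 'a' (i=22, period=1)
emit factor 5: 'a' (i=23, period=1)
emit factor 6: 'a' (i=24, period=1)

["aabaababbbb", "aab", "aaababab", "a", "a", "a"]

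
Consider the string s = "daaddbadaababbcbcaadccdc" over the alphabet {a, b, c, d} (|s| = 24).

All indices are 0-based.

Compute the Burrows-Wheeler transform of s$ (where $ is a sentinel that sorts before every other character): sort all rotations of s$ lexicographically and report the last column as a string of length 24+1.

rank  rotation                   last
    0  $daaddbadaababbcbcaadccdc  c
    1  aababbcbcaadccdc$daaddbad  d
    2  aadccdc$daaddbadaababbcbc  c
    3  aaddbadaababbcbcaadccdc$d  d
    4  ababbcbcaadccdc$daaddbada  a
    5  abbcbcaadccdc$daaddbadaab  b
    6  adaababbcbcaadccdc$daaddb  b
    7  adccdc$daaddbadaababbcbca  a
    8  addbadaababbcbcaadccdc$da  a
    9  babbcbcaadccdc$daaddbadaa  a
   10  badaababbcbcaadccdc$daadd  d
   11  bbcbcaadccdc$daaddbadaaba  a
   12  bcaadccdc$daaddbadaababbc  c
   13  bcbcaadccdc$daaddbadaabab  b
   14  c$daaddbadaababbcbcaadccd  d
   15  caadccdc$daaddbadaababbcb  b
   16  cbcaadccdc$daaddbadaababb  b
   17  ccdc$daaddbadaababbcbcaad  d
   18  cdc$daaddbadaababbcbcaadc  c
   19  daababbcbcaadccdc$daaddba  a
   20  daaddbadaababbcbcaadccdc$  $
   21  dbadaababbcbcaadccdc$daad  d
   22  dc$daaddbadaababbcbcaadcc  c
   23  dccdc$daaddbadaababbcbcaa  a
   24  ddbadaababbcbcaadccdc$daa  a

cdcdabbaaadacbdbbdca$dcaa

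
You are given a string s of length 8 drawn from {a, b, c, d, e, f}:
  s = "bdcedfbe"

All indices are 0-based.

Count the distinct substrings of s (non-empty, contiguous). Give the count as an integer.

rank→(start, suffix):
  0 → (0, 'bdcedfbe')
  1 → (6, 'be')
  2 → (2, 'cedfbe')
  3 → (1, 'dcedfbe')
  4 → (4, 'dfbe')
  5 → (7, 'e')
  6 → (3, 'edfbe')
  7 → (5, 'fbe')

SA = [0, 6, 2, 1, 4, 7, 3, 5]
i: (SA[i-1],SA[i]) lcp shared
  1: (0,6) 1 'b'
  2: (6,2) 0 ''
  3: (2,1) 0 ''
  4: (1,4) 1 'd'
  5: (4,7) 0 ''
  6: (7,3) 1 'e'
  7: (3,5) 0 ''

n(n+1)/2 = 8·9/2 = 36
Σ LCP = 0 + 1 + 0 + 0 + 1 + 0 + 1 + 0 = 3
distinct = 36 − 3 = 33

33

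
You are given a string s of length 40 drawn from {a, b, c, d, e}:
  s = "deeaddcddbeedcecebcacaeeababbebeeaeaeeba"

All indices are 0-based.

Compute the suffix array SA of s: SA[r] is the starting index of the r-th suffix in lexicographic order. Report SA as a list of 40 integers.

rank→(start, suffix):
  0 → (39, 'a')
  1 → (24, 'ababbebeeaeaeeba')
  2 → (26, 'abbebeeaeaeeba')
  3 → (19, 'acaeeababbebeeaeaeeba')
  4 → (3, 'addcddbeedcecebcacaeeababbebeeaeaeeba')
  5 → (33, 'aeaeeba')
  6 → (21, 'aeeababbebeeaeaeeba')
  7 → (35, 'aeeba')
  8 → (38, 'ba')
  9 → (25, 'babbebeeaeaeeba')
  10 → (27, 'bbebeeaeaeeba')
  11 → (17, 'bcacaeeababbebeeaeaeeba')
  12 → (28, 'bebeeaeaeeba')
  13 → (30, 'beeaeaeeba')
  14 → (9, 'beedcecebcacaeeababbebeeaeaeeba')
  15 → (18, 'cacaeeababbebeeaeaeeba')
  16 → (20, 'caeeababbebeeaeaeeba')
  17 → (6, 'cddbeedcecebcacaeeababbebeeaeaeeba')
  18 → (15, 'cebcacaeeababbebeeaeaeeba')
  19 → (13, 'cecebcacaeeababbebeeaeaeeba')
  20 → (8, 'dbeedcecebcacaeeababbebeeaeaeeba')
  21 → (5, 'dcddbeedcecebcacaeeababbebeeaeaeeba')
  22 → (12, 'dcecebcacaeeababbebeeaeaeeba')
  23 → (7, 'ddbeedcecebcacaeeababbebeeaeaeeba')
  24 → (4, 'ddcddbeedcecebcacaeeababbebeeaeaeeba')
  25 → (0, 'deeaddcddbeedcecebcacaeeababbebeeaeaeeba')
  26 → (23, 'eababbebeeaeaeeba')
  27 → (2, 'eaddcddbeedcecebcacaeeababbebeeaeaeeba')
  28 → (32, 'eaeaeeba')
  29 → (34, 'eaeeba')
  30 → (37, 'eba')
  31 → (16, 'ebcacaeeababbebeeaeaeeba')
  32 → (29, 'ebeeaeaeeba')
  33 → (14, 'ecebcacaeeababbebeeaeaeeba')
  34 → (11, 'edcecebcacaeeababbebeeaeaeeba')
  35 → (22, 'eeababbebeeaeaeeba')
  36 → (1, 'eeaddcddbeedcecebcacaeeababbebeeaeaeeba')
  37 → (31, 'eeaeaeeba')
  38 → (36, 'eeba')
  39 → (10, 'eedcecebcacaeeababbebeeaeaeeba')

[39, 24, 26, 19, 3, 33, 21, 35, 38, 25, 27, 17, 28, 30, 9, 18, 20, 6, 15, 13, 8, 5, 12, 7, 4, 0, 23, 2, 32, 34, 37, 16, 29, 14, 11, 22, 1, 31, 36, 10]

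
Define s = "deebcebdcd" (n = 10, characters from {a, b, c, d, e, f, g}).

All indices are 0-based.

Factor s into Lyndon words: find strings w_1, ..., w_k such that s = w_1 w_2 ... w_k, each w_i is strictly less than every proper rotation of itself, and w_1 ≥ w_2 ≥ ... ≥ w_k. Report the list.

["dee", "bcebdcd"]

emit factor 1: 'dee' (i=0, period=3)
emit factor 2: 'bcebdcd' (i=3, period=7)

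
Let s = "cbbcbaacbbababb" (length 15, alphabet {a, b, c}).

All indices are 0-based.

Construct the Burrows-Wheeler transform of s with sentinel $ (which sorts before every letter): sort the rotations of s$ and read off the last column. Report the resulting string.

rank  rotation          last
    0  $cbbcbaacbbababb  b
    1  aacbbababb$cbbcb  b
    2  ababb$cbbcbaacbb  b
    3  abb$cbbcbaacbbab  b
    4  acbbababb$cbbcba  a
    5  b$cbbcbaacbbabab  b
    6  baacbbababb$cbbc  c
    7  bababb$cbbcbaacb  b
    8  babb$cbbcbaacbba  a
    9  bb$cbbcbaacbbaba  a
   10  bbababb$cbbcbaac  c
   11  bbcbaacbbababb$c  c
   12  bcbaacbbababb$cb  b
   13  cbaacbbababb$cbb  b
   14  cbbababb$cbbcbaa  a
   15  cbbcbaacbbababb$  $

bbbbabcbaaccbba$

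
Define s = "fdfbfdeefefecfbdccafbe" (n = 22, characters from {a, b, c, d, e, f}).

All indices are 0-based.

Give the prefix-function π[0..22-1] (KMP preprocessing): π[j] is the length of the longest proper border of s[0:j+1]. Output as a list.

π[0] = 0
j=1 s[j]='d': π[1]=0 (border '')
j=2 s[j]='f': π[2]=1 (border 'f')
j=3 s[j]='b': k: 1→0; π[3]=0 (border '')
j=4 s[j]='f': π[4]=1 (border 'f')
j=5 s[j]='d': π[5]=2 (border 'fd')
j=6 s[j]='e': k: 2→0; π[6]=0 (border '')
j=7 s[j]='e': π[7]=0 (border '')
j=8 s[j]='f': π[8]=1 (border 'f')
j=9 s[j]='e': k: 1→0; π[9]=0 (border '')
j=10 s[j]='f': π[10]=1 (border 'f')
j=11 s[j]='e': k: 1→0; π[11]=0 (border '')
j=12 s[j]='c': π[12]=0 (border '')
j=13 s[j]='f': π[13]=1 (border 'f')
j=14 s[j]='b': k: 1→0; π[14]=0 (border '')
j=15 s[j]='d': π[15]=0 (border '')
j=16 s[j]='c': π[16]=0 (border '')
j=17 s[j]='c': π[17]=0 (border '')
j=18 s[j]='a': π[18]=0 (border '')
j=19 s[j]='f': π[19]=1 (border 'f')
j=20 s[j]='b': k: 1→0; π[20]=0 (border '')
j=21 s[j]='e': π[21]=0 (border '')

[0, 0, 1, 0, 1, 2, 0, 0, 1, 0, 1, 0, 0, 1, 0, 0, 0, 0, 0, 1, 0, 0]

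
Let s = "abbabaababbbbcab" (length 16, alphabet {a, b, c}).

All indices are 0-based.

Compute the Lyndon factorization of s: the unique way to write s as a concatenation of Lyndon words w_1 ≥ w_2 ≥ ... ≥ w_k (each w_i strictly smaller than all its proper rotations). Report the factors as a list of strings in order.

["abb", "ab", "aababbbbcab"]

emit factor 1: 'abb' (i=0, period=3)
emit factor 2: 'ab' (i=3, period=2)
emit factor 3: 'aababbbbcab' (i=5, period=11)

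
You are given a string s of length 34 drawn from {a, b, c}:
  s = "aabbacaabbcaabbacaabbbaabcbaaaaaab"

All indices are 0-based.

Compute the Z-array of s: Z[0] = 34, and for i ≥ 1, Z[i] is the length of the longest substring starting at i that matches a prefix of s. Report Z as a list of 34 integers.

Z[0]=34
i=1: i≥r, start 0; Z[1]=1 grow→box=[1,2)
i=2: i≥r, start 0; Z[2]=0
i=3: i≥r, start 0; Z[3]=0
i=4: i≥r, start 0; Z[4]=1 grow→box=[4,5)
i=5: i≥r, start 0; Z[5]=0
i=6: i≥r, start 0; Z[6]=4 grow→box=[6,10)
i=7: min(r-i=3, Z[1]=1)=1; Z[7]=1
i=8: min(r-i=2, Z[2]=0)=0; Z[8]=0
i=9: min(r-i=1, Z[3]=0)=0; Z[9]=0
i=10: i≥r, start 0; Z[10]=0
i=11: i≥r, start 0; Z[11]=10 grow→box=[11,21)
i=12: min(r-i=9, Z[1]=1)=1; Z[12]=1
i=13: min(r-i=8, Z[2]=0)=0; Z[13]=0
i=14: min(r-i=7, Z[3]=0)=0; Z[14]=0
i=15: min(r-i=6, Z[4]=1)=1; Z[15]=1
i=16: min(r-i=5, Z[5]=0)=0; Z[16]=0
i=17: min(r-i=4, Z[6]=4)=4; Z[17]=4
i=18: min(r-i=3, Z[7]=1)=1; Z[18]=1
i=19: min(r-i=2, Z[8]=0)=0; Z[19]=0
i=20: min(r-i=1, Z[9]=0)=0; Z[20]=0
i=21: i≥r, start 0; Z[21]=0
i=22: i≥r, start 0; Z[22]=3 grow→box=[22,25)
i=23: min(r-i=2, Z[1]=1)=1; Z[23]=1
i=24: min(r-i=1, Z[2]=0)=0; Z[24]=0
i=25: i≥r, start 0; Z[25]=0
i=26: i≥r, start 0; Z[26]=0
i=27: i≥r, start 0; Z[27]=2 grow→box=[27,29)
i=28: min(r-i=1, Z[1]=1)=1; Z[28]=2 grow→box=[28,30)
i=29: min(r-i=1, Z[1]=1)=1; Z[29]=2 grow→box=[29,31)
i=30: min(r-i=1, Z[1]=1)=1; Z[30]=2 grow→box=[30,32)
i=31: min(r-i=1, Z[1]=1)=1; Z[31]=3 grow→box=[31,34)
i=32: min(r-i=2, Z[1]=1)=1; Z[32]=1
i=33: min(r-i=1, Z[2]=0)=0; Z[33]=0

[34, 1, 0, 0, 1, 0, 4, 1, 0, 0, 0, 10, 1, 0, 0, 1, 0, 4, 1, 0, 0, 0, 3, 1, 0, 0, 0, 2, 2, 2, 2, 3, 1, 0]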